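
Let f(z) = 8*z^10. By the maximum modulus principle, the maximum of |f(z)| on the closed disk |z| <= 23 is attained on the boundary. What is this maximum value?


Step 1: On |z| = 23, |f(z)| = 8 * |z|^10 = 8 * 23^10
Step 2: By maximum modulus principle, maximum is on boundary.
Step 3: Maximum = 8 * 41426511213649 = 331412089709192

331412089709192


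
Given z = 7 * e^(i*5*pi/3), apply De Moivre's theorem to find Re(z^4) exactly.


Step 1: By De Moivre's theorem, z^4 = 7^4 * e^(i*4*5*pi/3) = 2401 * (cos(20*pi/3) + i*sin(20*pi/3))
Step 2: |z|^4 = 7^4 = 2401
Step 3: Reduce the angle mod 2*pi: 20*pi/3 - 6*pi = 2*pi/3
Step 4: cos(2*pi/3) = -1/2
Step 5: Re(z^4) = 2401 * (-1/2) = -2401/2

-2401/2


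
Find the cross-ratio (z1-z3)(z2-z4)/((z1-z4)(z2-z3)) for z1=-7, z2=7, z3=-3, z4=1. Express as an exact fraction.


Step 1: (z1-z3)(z2-z4) = (-4) * 6 = -24
Step 2: (z1-z4)(z2-z3) = (-8) * 10 = -80
Step 3: Cross-ratio = 24/80 = 3/10

3/10


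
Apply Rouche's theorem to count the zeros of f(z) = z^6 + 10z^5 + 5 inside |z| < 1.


Step 1: On |z| = 1 the three terms have sizes |z^6| = 1^6 = 1, |10z^5| = 10*1^5 = 10, |5| = 5
Step 2: The dominant term is g(z) = 10z^5; let h(z) = z^6 + 5 so f = g + h
Step 3: On |z| = 1: |g| = 10 and |h| <= 1 + 5 = 6
Step 4: Since 10 > 6, |h| < |g| on |z| = 1, so by Rouche f has the same number of zeros as g inside |z| < 1
Step 5: g(z) = 10z^5 has 5 zeros (at the origin, multiplicity 5) inside |z| < 1. Answer = 5

5


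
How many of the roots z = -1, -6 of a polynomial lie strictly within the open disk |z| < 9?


Step 1: Check each root:
  z = -1: |-1| = 1 < 9
  z = -6: |-6| = 6 < 9
Step 2: Count = 2

2


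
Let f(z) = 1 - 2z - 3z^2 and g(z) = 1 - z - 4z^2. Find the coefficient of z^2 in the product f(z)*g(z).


Step 1: z^2 term in f*g comes from: (1)*(-4z^2) + (-2z)*(-z) + (-3z^2)*(1)
Step 2: = -4 + 2 - 3
Step 3: = -5

-5


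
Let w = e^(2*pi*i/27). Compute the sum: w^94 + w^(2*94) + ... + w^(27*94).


Step 1: The sum sum_{j=1}^{n} w^(k*j) equals n if n | k, else 0.
Step 2: Here n = 27, k = 94
Step 3: Does n divide k? 27 | 94 -> False
Step 4: Sum = 0

0


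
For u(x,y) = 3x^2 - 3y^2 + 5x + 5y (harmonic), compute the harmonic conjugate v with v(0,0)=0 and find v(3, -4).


Step 1: v_x = -u_y = 6y - 5
Step 2: v_y = u_x = 6x + 5
Step 3: v = 6xy - 5x + 5y + C
Step 4: v(0,0) = 0 => C = 0
Step 5: v(3, -4) = -107

-107


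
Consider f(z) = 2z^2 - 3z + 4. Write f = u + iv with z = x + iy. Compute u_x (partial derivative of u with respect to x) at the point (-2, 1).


Step 1: f(z) = 2(x+iy)^2 - 3(x+iy) + 4
Step 2: u = 2(x^2 - y^2) - 3x + 4
Step 3: u_x = 4x - 3
Step 4: At (-2, 1): u_x = -8 - 3 = -11

-11


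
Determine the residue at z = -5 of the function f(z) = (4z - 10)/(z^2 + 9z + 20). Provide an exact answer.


Step 1: Q(z) = z^2 + 9z + 20 = (z + 5)(z + 4)
Step 2: Q'(z) = 2z + 9
Step 3: Q'(-5) = -1, P(-5) = -30
Step 4: Res = P(-5)/Q'(-5) = -30/(-1) = 30

30


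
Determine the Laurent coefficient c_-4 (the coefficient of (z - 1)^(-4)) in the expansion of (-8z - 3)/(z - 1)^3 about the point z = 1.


Step 1: Write the numerator in powers of (z - 1): -8z - 3 = -8(z - 1) + (-8*1 - 3) = -8(z - 1) - 11
Step 2: Divide by (z - 1)^3: f(z) = -11(z - 1)^(-3) - 8(z - 1)^(-2)
Step 3: This finite sum is the Laurent series of f about z = 1.
Step 4: Only the powers -3 and -2 appear, so the coefficient of (z - 1)^(-4) = 0

0


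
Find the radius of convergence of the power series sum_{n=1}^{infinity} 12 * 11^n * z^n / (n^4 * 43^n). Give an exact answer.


Step 1: General term a_n = 12 * 11^n / (n^4 * 43^n)
Step 2: By the root test, |a_n|^(1/n) = 12^(1/n) * 11 / (n^(4/n) * 43) -> 11/43 as n -> infinity (since 12^(1/n) -> 1 and n^(4/n) -> 1)
Step 3: R = 1/lim|a_n|^(1/n) = 43/11

43/11


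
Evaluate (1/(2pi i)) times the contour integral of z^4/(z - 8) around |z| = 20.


Step 1: f(z) = z^4, a = 8 is inside |z| = 20
Step 2: By Cauchy integral formula: (1/(2pi*i)) * integral = f(a)
Step 3: f(8) = 8^4 = 4096

4096


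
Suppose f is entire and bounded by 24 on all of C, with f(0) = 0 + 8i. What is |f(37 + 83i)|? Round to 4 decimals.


Step 1: By Liouville's theorem, a bounded entire function is constant.
Step 2: f(z) = f(0) = 0 + 8i for all z.
Step 3: |f(w)| = |0 + 8i| = sqrt(0 + 64)
Step 4: = 8.0

8.0


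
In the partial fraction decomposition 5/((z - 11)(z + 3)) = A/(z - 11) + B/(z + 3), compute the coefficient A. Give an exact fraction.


Step 1: Multiply both sides by (z - 11) and set z = 11
Step 2: A = 5 / (11 + 3)
Step 3: A = 5 / 14
Step 4: A = 5/14

5/14


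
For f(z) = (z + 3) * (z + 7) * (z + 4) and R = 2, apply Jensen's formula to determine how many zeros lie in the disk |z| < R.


Jensen's formula: (1/2pi)*integral log|f(Re^it)|dt = log|f(0)| + sum_{|a_k|<R} log(R/|a_k|)
Step 1: f(0) = 3 * 7 * 4 = 84
Step 2: log|f(0)| = log|-3| + log|-7| + log|-4| = 4.4308
Step 3: Zeros inside |z| < 2: none
Step 4: Jensen sum = (empty sum) = 0
Step 5: n(R) = number of terms in the Jensen sum = count of zeros inside |z| < 2 = 0

0


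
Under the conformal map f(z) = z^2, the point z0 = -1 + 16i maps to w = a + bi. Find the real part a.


Step 1: z0 = -1 + 16i
Step 2: z0^2 = (-1)^2 - 16^2 - 32i
Step 3: real part = 1 - 256 = -255

-255


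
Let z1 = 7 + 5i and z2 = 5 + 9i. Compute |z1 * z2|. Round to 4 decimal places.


Step 1: |z1| = sqrt(7^2 + 5^2) = sqrt(74)
Step 2: |z2| = sqrt(5^2 + 9^2) = sqrt(106)
Step 3: |z1*z2| = |z1|*|z2| = sqrt(74) * sqrt(106) = sqrt(74 * 106) = sqrt(7844)
Step 4: = 88.5664

88.5664


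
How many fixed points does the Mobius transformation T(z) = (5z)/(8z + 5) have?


Step 1: Fixed points satisfy T(z) = z
Step 2: 8z^2 = 0
Step 3: Discriminant = 0^2 - 4*8*0 = 0
Step 4: Number of fixed points = 1

1


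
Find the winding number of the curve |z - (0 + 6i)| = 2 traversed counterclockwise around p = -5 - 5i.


Step 1: Center c = (0, 6), radius = 2
Step 2: |p - c|^2 = (-5)^2 + (-11)^2 = 146
Step 3: r^2 = 4
Step 4: |p-c| > r so winding number = 0

0


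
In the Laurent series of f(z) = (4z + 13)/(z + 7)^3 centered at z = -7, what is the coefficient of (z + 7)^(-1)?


Step 1: Write the numerator in powers of (z + 7): 4z + 13 = 4(z + 7) + (4*(-7) + 13) = 4(z + 7) - 15
Step 2: Divide by (z + 7)^3: f(z) = -15(z + 7)^(-3) + 4(z + 7)^(-2)
Step 3: This finite sum is the Laurent series of f about z = -7.
Step 4: Only the powers -3 and -2 appear, so the coefficient of (z + 7)^(-1) = 0

0


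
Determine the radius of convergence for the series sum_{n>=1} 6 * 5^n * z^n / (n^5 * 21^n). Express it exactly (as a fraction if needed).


Step 1: General term a_n = 6 * 5^n / (n^5 * 21^n)
Step 2: By the root test, |a_n|^(1/n) = 6^(1/n) * 5 / (n^(5/n) * 21) -> 5/21 as n -> infinity (since 6^(1/n) -> 1 and n^(5/n) -> 1)
Step 3: R = 1/lim|a_n|^(1/n) = 21/5

21/5


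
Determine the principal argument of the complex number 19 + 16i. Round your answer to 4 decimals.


Step 1: z = 19 + 16i
Step 2: arg(z) = atan2(16, 19)
Step 3: arg(z) = 0.6999

0.6999


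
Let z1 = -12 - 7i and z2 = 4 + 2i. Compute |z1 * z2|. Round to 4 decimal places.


Step 1: |z1| = sqrt((-12)^2 + (-7)^2) = sqrt(193)
Step 2: |z2| = sqrt(4^2 + 2^2) = sqrt(20)
Step 3: |z1*z2| = |z1|*|z2| = sqrt(193) * sqrt(20) = sqrt(193 * 20) = sqrt(3860)
Step 4: = 62.1289

62.1289


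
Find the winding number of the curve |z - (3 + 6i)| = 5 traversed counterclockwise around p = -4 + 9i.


Step 1: Center c = (3, 6), radius = 5
Step 2: |p - c|^2 = (-7)^2 + 3^2 = 58
Step 3: r^2 = 25
Step 4: |p-c| > r so winding number = 0

0


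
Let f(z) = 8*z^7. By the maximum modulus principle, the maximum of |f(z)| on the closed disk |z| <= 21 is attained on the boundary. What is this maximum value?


Step 1: On |z| = 21, |f(z)| = 8 * |z|^7 = 8 * 21^7
Step 2: By maximum modulus principle, maximum is on boundary.
Step 3: Maximum = 8 * 1801088541 = 14408708328

14408708328


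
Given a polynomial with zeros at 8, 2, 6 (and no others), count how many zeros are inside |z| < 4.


Step 1: Check each root:
  z = 8: |8| = 8 >= 4
  z = 2: |2| = 2 < 4
  z = 6: |6| = 6 >= 4
Step 2: Count = 1

1


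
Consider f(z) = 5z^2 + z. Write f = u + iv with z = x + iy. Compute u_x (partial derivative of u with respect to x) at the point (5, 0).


Step 1: f(z) = 5(x+iy)^2 + (x+iy) + 0
Step 2: u = 5(x^2 - y^2) + x + 0
Step 3: u_x = 10x + 1
Step 4: At (5, 0): u_x = 50 + 1 = 51

51


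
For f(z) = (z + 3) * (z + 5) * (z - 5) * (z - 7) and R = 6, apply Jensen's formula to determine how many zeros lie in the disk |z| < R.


Jensen's formula: (1/2pi)*integral log|f(Re^it)|dt = log|f(0)| + sum_{|a_k|<R} log(R/|a_k|)
Step 1: f(0) = 3 * 5 * (-5) * (-7) = 525
Step 2: log|f(0)| = log|-3| + log|-5| + log|5| + log|7| = 6.2634
Step 3: Zeros inside |z| < 6: -3, -5, 5
Step 4: Jensen sum = log(6/3) + log(6/5) + log(6/5) = 1.0578
Step 5: n(R) = number of terms in the Jensen sum = count of zeros inside |z| < 6 = 3

3


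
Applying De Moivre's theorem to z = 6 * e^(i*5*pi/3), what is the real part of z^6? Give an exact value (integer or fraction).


Step 1: By De Moivre's theorem, z^6 = 6^6 * e^(i*6*5*pi/3) = 46656 * (cos(10*pi) + i*sin(10*pi))
Step 2: |z|^6 = 6^6 = 46656
Step 3: Reduce the angle mod 2*pi: 10*pi - 10*pi = 0
Step 4: cos(0) = 1
Step 5: Re(z^6) = 46656 * 1 = 46656

46656


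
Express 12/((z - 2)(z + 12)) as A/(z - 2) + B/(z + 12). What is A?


Step 1: Multiply both sides by (z - 2) and set z = 2
Step 2: A = 12 / (2 + 12)
Step 3: A = 12 / 14
Step 4: A = 6/7

6/7


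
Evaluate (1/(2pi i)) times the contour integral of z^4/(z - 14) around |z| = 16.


Step 1: f(z) = z^4, a = 14 is inside |z| = 16
Step 2: By Cauchy integral formula: (1/(2pi*i)) * integral = f(a)
Step 3: f(14) = 14^4 = 38416

38416


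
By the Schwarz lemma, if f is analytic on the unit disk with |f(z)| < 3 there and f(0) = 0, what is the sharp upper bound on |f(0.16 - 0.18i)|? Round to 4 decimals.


Step 1: g = f/3 maps D -> D with g(0) = 0, so by the Schwarz lemma |g(z)| <= |z|, i.e. |f(z)| <= 3|z|; this is sharp (f(z) = 3z).
Step 2: |z0|^2 = 0.16^2 + (-0.18)^2 = 0.058
Step 3: |z0| = sqrt(0.058) = 0.240832
Step 4: Best bound = 3 * |z0| = 3 * 0.240832 = 0.7225

0.7225


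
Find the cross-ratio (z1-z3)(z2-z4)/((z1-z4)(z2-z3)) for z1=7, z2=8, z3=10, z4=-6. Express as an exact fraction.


Step 1: (z1-z3)(z2-z4) = (-3) * 14 = -42
Step 2: (z1-z4)(z2-z3) = 13 * (-2) = -26
Step 3: Cross-ratio = 42/26 = 21/13

21/13


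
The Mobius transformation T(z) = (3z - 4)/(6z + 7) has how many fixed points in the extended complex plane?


Step 1: Fixed points satisfy T(z) = z
Step 2: 6z^2 + 4z + 4 = 0
Step 3: Discriminant = 4^2 - 4*6*4 = -80
Step 4: Number of fixed points = 2

2


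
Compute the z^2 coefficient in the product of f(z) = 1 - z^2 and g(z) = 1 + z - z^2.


Step 1: z^2 term in f*g comes from: (1)*(-z^2) + (0)*(z) + (-z^2)*(1)
Step 2: = -1 + 0 - 1
Step 3: = -2

-2


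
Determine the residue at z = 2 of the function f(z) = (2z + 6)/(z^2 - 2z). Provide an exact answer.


Step 1: Q(z) = z^2 - 2z = (z - 2)(z)
Step 2: Q'(z) = 2z - 2
Step 3: Q'(2) = 2, P(2) = 10
Step 4: Res = P(2)/Q'(2) = 10/2 = 5

5


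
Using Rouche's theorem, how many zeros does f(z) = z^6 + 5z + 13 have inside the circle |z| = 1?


Step 1: On |z| = 1 the three terms have sizes |z^6| = 1^6 = 1, |5z| = 5*1 = 5, |13| = 13
Step 2: The dominant term is g(z) = 13; let h(z) = z^6 + 5z so f = g + h
Step 3: On |z| = 1: |g| = 13 and |h| <= 1 + 5 = 6
Step 4: Since 13 > 6, |h| < |g| on |z| = 1, so by Rouche f has the same number of zeros as g inside |z| < 1
Step 5: g(z) = 13 is a nonzero constant with no zeros inside |z| < 1. Answer = 0

0


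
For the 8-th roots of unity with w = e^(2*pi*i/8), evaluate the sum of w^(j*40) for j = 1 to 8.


Step 1: The sum sum_{j=1}^{n} w^(k*j) equals n if n | k, else 0.
Step 2: Here n = 8, k = 40
Step 3: Does n divide k? 8 | 40 -> True
Step 4: Sum = 8

8


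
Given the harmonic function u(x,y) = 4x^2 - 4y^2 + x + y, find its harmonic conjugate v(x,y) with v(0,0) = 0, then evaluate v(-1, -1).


Step 1: v_x = -u_y = 8y - 1
Step 2: v_y = u_x = 8x + 1
Step 3: v = 8xy - x + y + C
Step 4: v(0,0) = 0 => C = 0
Step 5: v(-1, -1) = 8

8


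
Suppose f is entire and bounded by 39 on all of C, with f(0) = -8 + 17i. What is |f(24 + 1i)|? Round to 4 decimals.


Step 1: By Liouville's theorem, a bounded entire function is constant.
Step 2: f(z) = f(0) = -8 + 17i for all z.
Step 3: |f(w)| = |-8 + 17i| = sqrt(64 + 289)
Step 4: = 18.7883

18.7883


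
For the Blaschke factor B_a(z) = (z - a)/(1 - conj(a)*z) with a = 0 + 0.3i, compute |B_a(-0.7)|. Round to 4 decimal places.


Step 1: Numerator z0 - a = -0.7 - (0 + 0.3i) = -0.7 - 0.3i
Step 2: Denominator 1 - conj(a)*z0 = 1 - (0 - 0.3i)*(-0.7) = 1 - 0.21i
Step 3: |z0 - a|^2 = (-0.7)^2 + (-0.3)^2 = 0.58; |1 - conj(a)*z0|^2 = 1^2 + (-0.21)^2 = 1.0441
Step 4: |B_a(-0.7)| = sqrt(0.58 / 1.0441) = sqrt(0.555502)
Step 5: = 0.7453

0.7453


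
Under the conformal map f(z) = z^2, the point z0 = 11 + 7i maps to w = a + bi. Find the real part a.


Step 1: z0 = 11 + 7i
Step 2: z0^2 = 11^2 - 7^2 + 154i
Step 3: real part = 121 - 49 = 72

72


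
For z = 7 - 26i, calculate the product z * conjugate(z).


Step 1: conj(z) = 7 + 26i
Step 2: z * conj(z) = 7^2 + (-26)^2
Step 3: = 49 + 676 = 725

725


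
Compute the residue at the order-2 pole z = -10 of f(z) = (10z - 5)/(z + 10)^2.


Step 1: Pole of order 2 at z = -10
Step 2: Res = lim d/dz [(z + 10)^2 * f(z)] as z -> -10
Step 3: (z + 10)^2 * f(z) = 10z - 5
Step 4: d/dz[10z - 5] = 10

10


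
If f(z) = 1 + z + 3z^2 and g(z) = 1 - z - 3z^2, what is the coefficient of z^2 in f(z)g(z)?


Step 1: z^2 term in f*g comes from: (1)*(-3z^2) + (z)*(-z) + (3z^2)*(1)
Step 2: = -3 - 1 + 3
Step 3: = -1

-1


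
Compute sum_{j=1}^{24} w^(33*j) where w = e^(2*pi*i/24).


Step 1: The sum sum_{j=1}^{n} w^(k*j) equals n if n | k, else 0.
Step 2: Here n = 24, k = 33
Step 3: Does n divide k? 24 | 33 -> False
Step 4: Sum = 0

0


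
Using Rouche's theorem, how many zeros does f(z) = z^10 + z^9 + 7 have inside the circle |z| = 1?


Step 1: On |z| = 1 the three terms have sizes |z^10| = 1^10 = 1, |z^9| = 1^9 = 1, |7| = 7
Step 2: The dominant term is g(z) = 7; let h(z) = z^10 + z^9 so f = g + h
Step 3: On |z| = 1: |g| = 7 and |h| <= 1 + 1 = 2
Step 4: Since 7 > 2, |h| < |g| on |z| = 1, so by Rouche f has the same number of zeros as g inside |z| < 1
Step 5: g(z) = 7 is a nonzero constant with no zeros inside |z| < 1. Answer = 0

0


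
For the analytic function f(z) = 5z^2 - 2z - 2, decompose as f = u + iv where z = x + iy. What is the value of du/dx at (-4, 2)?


Step 1: f(z) = 5(x+iy)^2 - 2(x+iy) - 2
Step 2: u = 5(x^2 - y^2) - 2x - 2
Step 3: u_x = 10x - 2
Step 4: At (-4, 2): u_x = -40 - 2 = -42

-42


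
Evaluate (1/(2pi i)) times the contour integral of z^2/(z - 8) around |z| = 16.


Step 1: f(z) = z^2, a = 8 is inside |z| = 16
Step 2: By Cauchy integral formula: (1/(2pi*i)) * integral = f(a)
Step 3: f(8) = 8^2 = 64

64


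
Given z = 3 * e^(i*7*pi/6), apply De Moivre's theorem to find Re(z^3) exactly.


Step 1: By De Moivre's theorem, z^3 = 3^3 * e^(i*3*7*pi/6) = 27 * (cos(7*pi/2) + i*sin(7*pi/2))
Step 2: |z|^3 = 3^3 = 27
Step 3: Reduce the angle mod 2*pi: 7*pi/2 - 2*pi = 3*pi/2
Step 4: cos(3*pi/2) = 0
Step 5: Re(z^3) = 27 * 0 = 0

0


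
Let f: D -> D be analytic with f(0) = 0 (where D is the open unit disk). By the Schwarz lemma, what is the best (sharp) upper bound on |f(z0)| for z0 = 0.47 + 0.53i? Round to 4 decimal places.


Step 1: Schwarz lemma: if f: D -> D is analytic with f(0) = 0, then |f(z)| <= |z| for all z in D, and this is sharp (f(z) = z).
Step 2: |z0|^2 = 0.47^2 + 0.53^2 = 0.5018
Step 3: |z0| = sqrt(0.5018) = 0.708378
Step 4: Best bound = |z0| = 0.7084

0.7084


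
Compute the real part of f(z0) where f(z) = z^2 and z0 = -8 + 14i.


Step 1: z0 = -8 + 14i
Step 2: z0^2 = (-8)^2 - 14^2 - 224i
Step 3: real part = 64 - 196 = -132

-132


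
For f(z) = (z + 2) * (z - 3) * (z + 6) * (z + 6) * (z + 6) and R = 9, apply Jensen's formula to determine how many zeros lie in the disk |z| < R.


Jensen's formula: (1/2pi)*integral log|f(Re^it)|dt = log|f(0)| + sum_{|a_k|<R} log(R/|a_k|)
Step 1: f(0) = 2 * (-3) * 6 * 6 * 6 = -1296
Step 2: log|f(0)| = log|-2| + log|3| + log|-6| + log|-6| + log|-6| = 7.167
Step 3: Zeros inside |z| < 9: -2, 3, -6, -6, -6
Step 4: Jensen sum = log(9/2) + log(9/3) + log(9/6) + log(9/6) + log(9/6) = 3.8191
Step 5: n(R) = number of terms in the Jensen sum = count of zeros inside |z| < 9 = 5

5


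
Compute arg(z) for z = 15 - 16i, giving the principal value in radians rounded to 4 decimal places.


Step 1: z = 15 - 16i
Step 2: arg(z) = atan2(-16, 15)
Step 3: arg(z) = -0.8176

-0.8176


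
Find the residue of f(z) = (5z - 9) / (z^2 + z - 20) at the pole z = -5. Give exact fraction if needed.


Step 1: Q(z) = z^2 + z - 20 = (z + 5)(z - 4)
Step 2: Q'(z) = 2z + 1
Step 3: Q'(-5) = -9, P(-5) = -34
Step 4: Res = P(-5)/Q'(-5) = -34/(-9) = 34/9

34/9


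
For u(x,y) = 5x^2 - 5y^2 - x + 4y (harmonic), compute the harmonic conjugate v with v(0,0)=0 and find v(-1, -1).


Step 1: v_x = -u_y = 10y - 4
Step 2: v_y = u_x = 10x - 1
Step 3: v = 10xy - 4x - y + C
Step 4: v(0,0) = 0 => C = 0
Step 5: v(-1, -1) = 15

15


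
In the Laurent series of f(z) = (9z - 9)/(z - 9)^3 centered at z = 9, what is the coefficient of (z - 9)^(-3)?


Step 1: Write the numerator in powers of (z - 9): 9z - 9 = 9(z - 9) + (9*9 - 9) = 9(z - 9) + 72
Step 2: Divide by (z - 9)^3: f(z) = 72(z - 9)^(-3) + 9(z - 9)^(-2)
Step 3: This finite sum is the Laurent series of f about z = 9.
Step 4: Coefficient of (z - 9)^(-3) = 9*9 - 9 = 72

72


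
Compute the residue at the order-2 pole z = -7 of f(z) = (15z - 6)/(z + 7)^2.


Step 1: Pole of order 2 at z = -7
Step 2: Res = lim d/dz [(z + 7)^2 * f(z)] as z -> -7
Step 3: (z + 7)^2 * f(z) = 15z - 6
Step 4: d/dz[15z - 6] = 15

15


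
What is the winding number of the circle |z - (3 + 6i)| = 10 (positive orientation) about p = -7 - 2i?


Step 1: Center c = (3, 6), radius = 10
Step 2: |p - c|^2 = (-10)^2 + (-8)^2 = 164
Step 3: r^2 = 100
Step 4: |p-c| > r so winding number = 0

0


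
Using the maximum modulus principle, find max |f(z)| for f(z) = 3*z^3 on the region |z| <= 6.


Step 1: On |z| = 6, |f(z)| = 3 * |z|^3 = 3 * 6^3
Step 2: By maximum modulus principle, maximum is on boundary.
Step 3: Maximum = 3 * 216 = 648

648


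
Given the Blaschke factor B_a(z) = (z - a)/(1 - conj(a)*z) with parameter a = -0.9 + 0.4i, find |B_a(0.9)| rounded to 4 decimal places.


Step 1: Numerator z0 - a = 0.9 - (-0.9 + 0.4i) = 1.8 - 0.4i
Step 2: Denominator 1 - conj(a)*z0 = 1 - (-0.9 - 0.4i)*0.9 = 1.81 + 0.36i
Step 3: |z0 - a|^2 = 1.8^2 + (-0.4)^2 = 3.4; |1 - conj(a)*z0|^2 = 1.81^2 + 0.36^2 = 3.4057
Step 4: |B_a(0.9)| = sqrt(3.4 / 3.4057) = sqrt(0.998326)
Step 5: = 0.9992

0.9992


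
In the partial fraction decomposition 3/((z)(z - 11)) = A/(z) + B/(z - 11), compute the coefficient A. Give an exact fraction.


Step 1: Multiply both sides by (z) and set z = 0
Step 2: A = 3 / (0 - 11)
Step 3: A = 3 / (-11)
Step 4: A = -3/11

-3/11


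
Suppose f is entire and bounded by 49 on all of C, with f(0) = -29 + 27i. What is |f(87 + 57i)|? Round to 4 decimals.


Step 1: By Liouville's theorem, a bounded entire function is constant.
Step 2: f(z) = f(0) = -29 + 27i for all z.
Step 3: |f(w)| = |-29 + 27i| = sqrt(841 + 729)
Step 4: = 39.6232

39.6232


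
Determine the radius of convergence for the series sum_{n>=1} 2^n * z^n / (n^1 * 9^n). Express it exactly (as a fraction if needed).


Step 1: General term a_n = 2^n / (n^1 * 9^n)
Step 2: By the root test, |a_n|^(1/n) = 2 / (n^(1/n) * 9) -> 2/9 as n -> infinity (since n^(1/n) -> 1)
Step 3: R = 1/lim|a_n|^(1/n) = 9/2

9/2


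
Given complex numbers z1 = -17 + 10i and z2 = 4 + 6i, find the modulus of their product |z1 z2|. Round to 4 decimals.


Step 1: |z1| = sqrt((-17)^2 + 10^2) = sqrt(389)
Step 2: |z2| = sqrt(4^2 + 6^2) = sqrt(52)
Step 3: |z1*z2| = |z1|*|z2| = sqrt(389) * sqrt(52) = sqrt(389 * 52) = sqrt(20228)
Step 4: = 142.2252

142.2252


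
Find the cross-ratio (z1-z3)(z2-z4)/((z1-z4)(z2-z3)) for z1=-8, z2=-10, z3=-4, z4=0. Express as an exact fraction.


Step 1: (z1-z3)(z2-z4) = (-4) * (-10) = 40
Step 2: (z1-z4)(z2-z3) = (-8) * (-6) = 48
Step 3: Cross-ratio = 40/48 = 5/6

5/6


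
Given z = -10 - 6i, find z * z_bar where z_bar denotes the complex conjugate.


Step 1: conj(z) = -10 + 6i
Step 2: z * conj(z) = (-10)^2 + (-6)^2
Step 3: = 100 + 36 = 136

136


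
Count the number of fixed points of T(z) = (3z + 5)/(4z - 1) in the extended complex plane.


Step 1: Fixed points satisfy T(z) = z
Step 2: 4z^2 - 4z - 5 = 0
Step 3: Discriminant = (-4)^2 - 4*4*(-5) = 96
Step 4: Number of fixed points = 2

2


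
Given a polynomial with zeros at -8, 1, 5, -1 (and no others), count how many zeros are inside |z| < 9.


Step 1: Check each root:
  z = -8: |-8| = 8 < 9
  z = 1: |1| = 1 < 9
  z = 5: |5| = 5 < 9
  z = -1: |-1| = 1 < 9
Step 2: Count = 4

4


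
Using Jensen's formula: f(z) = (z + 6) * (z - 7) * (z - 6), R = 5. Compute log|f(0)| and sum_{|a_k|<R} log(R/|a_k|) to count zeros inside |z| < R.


Jensen's formula: (1/2pi)*integral log|f(Re^it)|dt = log|f(0)| + sum_{|a_k|<R} log(R/|a_k|)
Step 1: f(0) = 6 * (-7) * (-6) = 252
Step 2: log|f(0)| = log|-6| + log|7| + log|6| = 5.5294
Step 3: Zeros inside |z| < 5: none
Step 4: Jensen sum = (empty sum) = 0
Step 5: n(R) = number of terms in the Jensen sum = count of zeros inside |z| < 5 = 0

0


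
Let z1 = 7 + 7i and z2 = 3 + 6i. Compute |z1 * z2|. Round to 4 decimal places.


Step 1: |z1| = sqrt(7^2 + 7^2) = sqrt(98)
Step 2: |z2| = sqrt(3^2 + 6^2) = sqrt(45)
Step 3: |z1*z2| = |z1|*|z2| = sqrt(98) * sqrt(45) = sqrt(98 * 45) = sqrt(4410)
Step 4: = 66.4078

66.4078


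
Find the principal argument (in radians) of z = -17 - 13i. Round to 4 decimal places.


Step 1: z = -17 - 13i
Step 2: arg(z) = atan2(-13, -17)
Step 3: arg(z) = -2.4887

-2.4887


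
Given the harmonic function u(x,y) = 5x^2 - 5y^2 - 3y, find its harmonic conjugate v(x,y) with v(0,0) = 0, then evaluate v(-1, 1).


Step 1: v_x = -u_y = 10y + 3
Step 2: v_y = u_x = 10x + 0
Step 3: v = 10xy + 3x + C
Step 4: v(0,0) = 0 => C = 0
Step 5: v(-1, 1) = -13

-13


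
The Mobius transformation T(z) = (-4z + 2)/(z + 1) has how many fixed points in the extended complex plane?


Step 1: Fixed points satisfy T(z) = z
Step 2: z^2 + 5z - 2 = 0
Step 3: Discriminant = 5^2 - 4*1*(-2) = 33
Step 4: Number of fixed points = 2

2


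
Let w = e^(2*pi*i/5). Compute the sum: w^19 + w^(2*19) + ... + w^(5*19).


Step 1: The sum sum_{j=1}^{n} w^(k*j) equals n if n | k, else 0.
Step 2: Here n = 5, k = 19
Step 3: Does n divide k? 5 | 19 -> False
Step 4: Sum = 0

0


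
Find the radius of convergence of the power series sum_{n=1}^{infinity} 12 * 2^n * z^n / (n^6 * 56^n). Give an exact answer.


Step 1: General term a_n = 12 * 2^n / (n^6 * 56^n)
Step 2: By the root test, |a_n|^(1/n) = 12^(1/n) * 2 / (n^(6/n) * 56) -> 2/56 as n -> infinity (since 12^(1/n) -> 1 and n^(6/n) -> 1)
Step 3: R = 1/lim|a_n|^(1/n) = 56/2 = 28

28


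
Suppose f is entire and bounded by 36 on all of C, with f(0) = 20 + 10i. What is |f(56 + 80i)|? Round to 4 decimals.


Step 1: By Liouville's theorem, a bounded entire function is constant.
Step 2: f(z) = f(0) = 20 + 10i for all z.
Step 3: |f(w)| = |20 + 10i| = sqrt(400 + 100)
Step 4: = 22.3607

22.3607


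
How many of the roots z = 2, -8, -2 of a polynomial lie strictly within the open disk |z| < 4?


Step 1: Check each root:
  z = 2: |2| = 2 < 4
  z = -8: |-8| = 8 >= 4
  z = -2: |-2| = 2 < 4
Step 2: Count = 2

2


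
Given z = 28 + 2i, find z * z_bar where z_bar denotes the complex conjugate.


Step 1: conj(z) = 28 - 2i
Step 2: z * conj(z) = 28^2 + 2^2
Step 3: = 784 + 4 = 788

788


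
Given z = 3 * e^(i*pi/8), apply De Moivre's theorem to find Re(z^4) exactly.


Step 1: By De Moivre's theorem, z^4 = 3^4 * e^(i*4*pi/8) = 81 * (cos(pi/2) + i*sin(pi/2))
Step 2: |z|^4 = 3^4 = 81
Step 3: The angle pi/2 already lies in [0, 2*pi)
Step 4: cos(pi/2) = 0
Step 5: Re(z^4) = 81 * 0 = 0

0


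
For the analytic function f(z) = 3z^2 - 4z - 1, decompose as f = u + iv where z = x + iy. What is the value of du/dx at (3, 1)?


Step 1: f(z) = 3(x+iy)^2 - 4(x+iy) - 1
Step 2: u = 3(x^2 - y^2) - 4x - 1
Step 3: u_x = 6x - 4
Step 4: At (3, 1): u_x = 18 - 4 = 14

14


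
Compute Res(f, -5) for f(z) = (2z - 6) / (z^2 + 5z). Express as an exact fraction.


Step 1: Q(z) = z^2 + 5z = (z + 5)(z)
Step 2: Q'(z) = 2z + 5
Step 3: Q'(-5) = -5, P(-5) = -16
Step 4: Res = P(-5)/Q'(-5) = -16/(-5) = 16/5

16/5


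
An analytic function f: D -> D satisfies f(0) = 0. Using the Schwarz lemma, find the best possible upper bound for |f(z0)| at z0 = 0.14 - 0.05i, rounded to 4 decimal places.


Step 1: Schwarz lemma: if f: D -> D is analytic with f(0) = 0, then |f(z)| <= |z| for all z in D, and this is sharp (f(z) = z).
Step 2: |z0|^2 = 0.14^2 + (-0.05)^2 = 0.0221
Step 3: |z0| = sqrt(0.0221) = 0.148661
Step 4: Best bound = |z0| = 0.1487

0.1487


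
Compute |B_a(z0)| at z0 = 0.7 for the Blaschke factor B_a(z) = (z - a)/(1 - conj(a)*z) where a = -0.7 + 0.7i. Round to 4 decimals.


Step 1: Numerator z0 - a = 0.7 - (-0.7 + 0.7i) = 1.4 - 0.7i
Step 2: Denominator 1 - conj(a)*z0 = 1 - (-0.7 - 0.7i)*0.7 = 1.49 + 0.49i
Step 3: |z0 - a|^2 = 1.4^2 + (-0.7)^2 = 2.45; |1 - conj(a)*z0|^2 = 1.49^2 + 0.49^2 = 2.4602
Step 4: |B_a(0.7)| = sqrt(2.45 / 2.4602) = sqrt(0.995854)
Step 5: = 0.9979

0.9979


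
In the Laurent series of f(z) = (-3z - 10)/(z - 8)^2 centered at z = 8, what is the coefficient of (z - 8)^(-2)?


Step 1: Write the numerator in powers of (z - 8): -3z - 10 = -3(z - 8) + (-3*8 - 10) = -3(z - 8) - 34
Step 2: Divide by (z - 8)^2: f(z) = -34(z - 8)^(-2) - 3(z - 8)^(-1)
Step 3: This finite sum is the Laurent series of f about z = 8.
Step 4: Coefficient of (z - 8)^(-2) = -3*8 - 10 = -34

-34


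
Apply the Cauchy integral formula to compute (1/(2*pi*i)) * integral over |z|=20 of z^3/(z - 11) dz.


Step 1: f(z) = z^3, a = 11 is inside |z| = 20
Step 2: By Cauchy integral formula: (1/(2pi*i)) * integral = f(a)
Step 3: f(11) = 11^3 = 1331

1331


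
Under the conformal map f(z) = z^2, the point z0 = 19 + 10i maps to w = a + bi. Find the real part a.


Step 1: z0 = 19 + 10i
Step 2: z0^2 = 19^2 - 10^2 + 380i
Step 3: real part = 361 - 100 = 261

261


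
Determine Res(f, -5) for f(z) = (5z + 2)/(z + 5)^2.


Step 1: Pole of order 2 at z = -5
Step 2: Res = lim d/dz [(z + 5)^2 * f(z)] as z -> -5
Step 3: (z + 5)^2 * f(z) = 5z + 2
Step 4: d/dz[5z + 2] = 5

5


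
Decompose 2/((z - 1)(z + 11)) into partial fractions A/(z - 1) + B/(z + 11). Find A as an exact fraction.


Step 1: Multiply both sides by (z - 1) and set z = 1
Step 2: A = 2 / (1 + 11)
Step 3: A = 2 / 12
Step 4: A = 1/6

1/6


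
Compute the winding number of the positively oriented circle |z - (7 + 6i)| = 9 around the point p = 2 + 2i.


Step 1: Center c = (7, 6), radius = 9
Step 2: |p - c|^2 = (-5)^2 + (-4)^2 = 41
Step 3: r^2 = 81
Step 4: |p-c| < r so winding number = 1

1


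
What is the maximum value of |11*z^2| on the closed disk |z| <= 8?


Step 1: On |z| = 8, |f(z)| = 11 * |z|^2 = 11 * 8^2
Step 2: By maximum modulus principle, maximum is on boundary.
Step 3: Maximum = 11 * 64 = 704

704


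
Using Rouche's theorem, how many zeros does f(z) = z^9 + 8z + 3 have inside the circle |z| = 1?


Step 1: On |z| = 1 the three terms have sizes |z^9| = 1^9 = 1, |8z| = 8*1 = 8, |3| = 3
Step 2: The dominant term is g(z) = 8z; let h(z) = z^9 + 3 so f = g + h
Step 3: On |z| = 1: |g| = 8 and |h| <= 1 + 3 = 4
Step 4: Since 8 > 4, |h| < |g| on |z| = 1, so by Rouche f has the same number of zeros as g inside |z| < 1
Step 5: g(z) = 8z has 1 zero (at the origin, multiplicity 1) inside |z| < 1. Answer = 1

1


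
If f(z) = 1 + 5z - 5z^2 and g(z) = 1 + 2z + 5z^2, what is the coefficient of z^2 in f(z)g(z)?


Step 1: z^2 term in f*g comes from: (1)*(5z^2) + (5z)*(2z) + (-5z^2)*(1)
Step 2: = 5 + 10 - 5
Step 3: = 10

10


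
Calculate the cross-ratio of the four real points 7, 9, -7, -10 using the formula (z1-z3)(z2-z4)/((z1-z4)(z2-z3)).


Step 1: (z1-z3)(z2-z4) = 14 * 19 = 266
Step 2: (z1-z4)(z2-z3) = 17 * 16 = 272
Step 3: Cross-ratio = 266/272 = 133/136

133/136


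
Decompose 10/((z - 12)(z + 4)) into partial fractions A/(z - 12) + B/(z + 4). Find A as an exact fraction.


Step 1: Multiply both sides by (z - 12) and set z = 12
Step 2: A = 10 / (12 + 4)
Step 3: A = 10 / 16
Step 4: A = 5/8

5/8


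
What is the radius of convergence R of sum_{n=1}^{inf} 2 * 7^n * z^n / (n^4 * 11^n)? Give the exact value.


Step 1: General term a_n = 2 * 7^n / (n^4 * 11^n)
Step 2: By the root test, |a_n|^(1/n) = 2^(1/n) * 7 / (n^(4/n) * 11) -> 7/11 as n -> infinity (since 2^(1/n) -> 1 and n^(4/n) -> 1)
Step 3: R = 1/lim|a_n|^(1/n) = 11/7

11/7


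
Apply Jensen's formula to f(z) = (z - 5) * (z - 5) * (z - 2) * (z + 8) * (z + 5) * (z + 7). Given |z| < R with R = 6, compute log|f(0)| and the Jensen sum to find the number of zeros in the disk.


Jensen's formula: (1/2pi)*integral log|f(Re^it)|dt = log|f(0)| + sum_{|a_k|<R} log(R/|a_k|)
Step 1: f(0) = (-5) * (-5) * (-2) * 8 * 5 * 7 = -14000
Step 2: log|f(0)| = log|5| + log|5| + log|2| + log|-8| + log|-5| + log|-7| = 9.5468
Step 3: Zeros inside |z| < 6: 5, 5, 2, -5
Step 4: Jensen sum = log(6/5) + log(6/5) + log(6/2) + log(6/5) = 1.6456
Step 5: n(R) = number of terms in the Jensen sum = count of zeros inside |z| < 6 = 4

4


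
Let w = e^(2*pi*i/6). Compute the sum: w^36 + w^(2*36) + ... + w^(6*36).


Step 1: The sum sum_{j=1}^{n} w^(k*j) equals n if n | k, else 0.
Step 2: Here n = 6, k = 36
Step 3: Does n divide k? 6 | 36 -> True
Step 4: Sum = 6

6


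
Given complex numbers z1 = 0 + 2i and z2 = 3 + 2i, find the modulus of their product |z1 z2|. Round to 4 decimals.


Step 1: |z1| = sqrt(0^2 + 2^2) = sqrt(4)
Step 2: |z2| = sqrt(3^2 + 2^2) = sqrt(13)
Step 3: |z1*z2| = |z1|*|z2| = sqrt(4) * sqrt(13) = sqrt(4 * 13) = sqrt(52)
Step 4: = 7.2111

7.2111


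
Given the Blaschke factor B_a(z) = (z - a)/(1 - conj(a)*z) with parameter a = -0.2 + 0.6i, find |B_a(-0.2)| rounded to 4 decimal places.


Step 1: Numerator z0 - a = -0.2 - (-0.2 + 0.6i) = 0 - 0.6i
Step 2: Denominator 1 - conj(a)*z0 = 1 - (-0.2 - 0.6i)*(-0.2) = 0.96 - 0.12i
Step 3: |z0 - a|^2 = 0^2 + (-0.6)^2 = 0.36; |1 - conj(a)*z0|^2 = 0.96^2 + (-0.12)^2 = 0.936
Step 4: |B_a(-0.2)| = sqrt(0.36 / 0.936) = sqrt(0.384615)
Step 5: = 0.6202

0.6202


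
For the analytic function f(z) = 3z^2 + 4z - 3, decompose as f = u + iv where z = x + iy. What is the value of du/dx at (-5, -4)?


Step 1: f(z) = 3(x+iy)^2 + 4(x+iy) - 3
Step 2: u = 3(x^2 - y^2) + 4x - 3
Step 3: u_x = 6x + 4
Step 4: At (-5, -4): u_x = -30 + 4 = -26

-26


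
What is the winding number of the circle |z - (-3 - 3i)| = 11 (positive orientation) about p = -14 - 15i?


Step 1: Center c = (-3, -3), radius = 11
Step 2: |p - c|^2 = (-11)^2 + (-12)^2 = 265
Step 3: r^2 = 121
Step 4: |p-c| > r so winding number = 0

0


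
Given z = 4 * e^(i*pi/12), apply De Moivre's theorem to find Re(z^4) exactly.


Step 1: By De Moivre's theorem, z^4 = 4^4 * e^(i*4*pi/12) = 256 * (cos(pi/3) + i*sin(pi/3))
Step 2: |z|^4 = 4^4 = 256
Step 3: The angle pi/3 already lies in [0, 2*pi)
Step 4: cos(pi/3) = 1/2
Step 5: Re(z^4) = 256 * 1/2 = 128

128


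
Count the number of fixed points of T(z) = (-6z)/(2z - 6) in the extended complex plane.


Step 1: Fixed points satisfy T(z) = z
Step 2: 2z^2 = 0
Step 3: Discriminant = 0^2 - 4*2*0 = 0
Step 4: Number of fixed points = 1

1


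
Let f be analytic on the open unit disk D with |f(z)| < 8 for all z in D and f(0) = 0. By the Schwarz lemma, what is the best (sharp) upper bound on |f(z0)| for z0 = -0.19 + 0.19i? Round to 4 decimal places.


Step 1: g = f/8 maps D -> D with g(0) = 0, so by the Schwarz lemma |g(z)| <= |z|, i.e. |f(z)| <= 8|z|; this is sharp (f(z) = 8z).
Step 2: |z0|^2 = (-0.19)^2 + 0.19^2 = 0.0722
Step 3: |z0| = sqrt(0.0722) = 0.268701
Step 4: Best bound = 8 * |z0| = 8 * 0.268701 = 2.1496

2.1496


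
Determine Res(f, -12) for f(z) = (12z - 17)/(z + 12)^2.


Step 1: Pole of order 2 at z = -12
Step 2: Res = lim d/dz [(z + 12)^2 * f(z)] as z -> -12
Step 3: (z + 12)^2 * f(z) = 12z - 17
Step 4: d/dz[12z - 17] = 12

12


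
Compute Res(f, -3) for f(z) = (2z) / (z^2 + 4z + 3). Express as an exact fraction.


Step 1: Q(z) = z^2 + 4z + 3 = (z + 3)(z + 1)
Step 2: Q'(z) = 2z + 4
Step 3: Q'(-3) = -2, P(-3) = -6
Step 4: Res = P(-3)/Q'(-3) = -6/(-2) = 3

3


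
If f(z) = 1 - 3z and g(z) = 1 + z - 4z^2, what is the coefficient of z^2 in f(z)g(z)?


Step 1: z^2 term in f*g comes from: (1)*(-4z^2) + (-3z)*(z) + (0)*(1)
Step 2: = -4 - 3 + 0
Step 3: = -7

-7


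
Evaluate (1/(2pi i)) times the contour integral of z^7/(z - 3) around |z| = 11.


Step 1: f(z) = z^7, a = 3 is inside |z| = 11
Step 2: By Cauchy integral formula: (1/(2pi*i)) * integral = f(a)
Step 3: f(3) = 3^7 = 2187

2187


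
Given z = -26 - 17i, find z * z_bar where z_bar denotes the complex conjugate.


Step 1: conj(z) = -26 + 17i
Step 2: z * conj(z) = (-26)^2 + (-17)^2
Step 3: = 676 + 289 = 965

965


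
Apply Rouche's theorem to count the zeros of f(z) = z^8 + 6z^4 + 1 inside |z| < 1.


Step 1: On |z| = 1 the three terms have sizes |z^8| = 1^8 = 1, |6z^4| = 6*1^4 = 6, |1| = 1
Step 2: The dominant term is g(z) = 6z^4; let h(z) = z^8 + 1 so f = g + h
Step 3: On |z| = 1: |g| = 6 and |h| <= 1 + 1 = 2
Step 4: Since 6 > 2, |h| < |g| on |z| = 1, so by Rouche f has the same number of zeros as g inside |z| < 1
Step 5: g(z) = 6z^4 has 4 zeros (at the origin, multiplicity 4) inside |z| < 1. Answer = 4

4


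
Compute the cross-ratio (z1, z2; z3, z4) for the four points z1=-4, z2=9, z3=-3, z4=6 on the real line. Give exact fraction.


Step 1: (z1-z3)(z2-z4) = (-1) * 3 = -3
Step 2: (z1-z4)(z2-z3) = (-10) * 12 = -120
Step 3: Cross-ratio = 3/120 = 1/40

1/40


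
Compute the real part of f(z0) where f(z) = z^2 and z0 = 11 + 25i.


Step 1: z0 = 11 + 25i
Step 2: z0^2 = 11^2 - 25^2 + 550i
Step 3: real part = 121 - 625 = -504

-504


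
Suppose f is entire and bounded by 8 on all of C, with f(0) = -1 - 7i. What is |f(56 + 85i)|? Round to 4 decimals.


Step 1: By Liouville's theorem, a bounded entire function is constant.
Step 2: f(z) = f(0) = -1 - 7i for all z.
Step 3: |f(w)| = |-1 - 7i| = sqrt(1 + 49)
Step 4: = 7.0711

7.0711


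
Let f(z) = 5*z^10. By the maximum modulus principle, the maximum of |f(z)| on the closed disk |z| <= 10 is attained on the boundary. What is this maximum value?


Step 1: On |z| = 10, |f(z)| = 5 * |z|^10 = 5 * 10^10
Step 2: By maximum modulus principle, maximum is on boundary.
Step 3: Maximum = 5 * 10000000000 = 50000000000

50000000000


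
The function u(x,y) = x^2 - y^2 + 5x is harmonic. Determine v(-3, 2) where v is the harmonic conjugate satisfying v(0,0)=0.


Step 1: v_x = -u_y = 2y + 0
Step 2: v_y = u_x = 2x + 5
Step 3: v = 2xy + 5y + C
Step 4: v(0,0) = 0 => C = 0
Step 5: v(-3, 2) = -2

-2


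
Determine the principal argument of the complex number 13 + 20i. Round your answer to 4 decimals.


Step 1: z = 13 + 20i
Step 2: arg(z) = atan2(20, 13)
Step 3: arg(z) = 0.9944

0.9944


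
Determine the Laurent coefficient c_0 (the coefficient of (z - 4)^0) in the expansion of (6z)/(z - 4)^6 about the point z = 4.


Step 1: Write the numerator in powers of (z - 4): 6z = 6(z - 4) + (6*4 + 0) = 6(z - 4) + 24
Step 2: Divide by (z - 4)^6: f(z) = 24(z - 4)^(-6) + 6(z - 4)^(-5)
Step 3: This finite sum is the Laurent series of f about z = 4.
Step 4: Only the powers -6 and -5 appear, so the coefficient of (z - 4)^0 = 0

0


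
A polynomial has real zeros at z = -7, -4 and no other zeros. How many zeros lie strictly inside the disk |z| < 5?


Step 1: Check each root:
  z = -7: |-7| = 7 >= 5
  z = -4: |-4| = 4 < 5
Step 2: Count = 1

1


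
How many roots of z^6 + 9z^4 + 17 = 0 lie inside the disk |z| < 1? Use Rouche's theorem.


Step 1: On |z| = 1 the three terms have sizes |z^6| = 1^6 = 1, |9z^4| = 9*1^4 = 9, |17| = 17
Step 2: The dominant term is g(z) = 17; let h(z) = z^6 + 9z^4 so f = g + h
Step 3: On |z| = 1: |g| = 17 and |h| <= 1 + 9 = 10
Step 4: Since 17 > 10, |h| < |g| on |z| = 1, so by Rouche f has the same number of zeros as g inside |z| < 1
Step 5: g(z) = 17 is a nonzero constant with no zeros inside |z| < 1. Answer = 0

0


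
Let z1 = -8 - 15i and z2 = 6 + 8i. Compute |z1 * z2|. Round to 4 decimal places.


Step 1: |z1| = sqrt((-8)^2 + (-15)^2) = sqrt(289)
Step 2: |z2| = sqrt(6^2 + 8^2) = sqrt(100)
Step 3: |z1*z2| = |z1|*|z2| = sqrt(289) * sqrt(100) = sqrt(289 * 100) = sqrt(28900)
Step 4: = 170.0

170.0


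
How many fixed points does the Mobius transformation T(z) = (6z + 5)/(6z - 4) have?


Step 1: Fixed points satisfy T(z) = z
Step 2: 6z^2 - 10z - 5 = 0
Step 3: Discriminant = (-10)^2 - 4*6*(-5) = 220
Step 4: Number of fixed points = 2

2


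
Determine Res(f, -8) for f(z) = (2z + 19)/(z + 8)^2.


Step 1: Pole of order 2 at z = -8
Step 2: Res = lim d/dz [(z + 8)^2 * f(z)] as z -> -8
Step 3: (z + 8)^2 * f(z) = 2z + 19
Step 4: d/dz[2z + 19] = 2

2


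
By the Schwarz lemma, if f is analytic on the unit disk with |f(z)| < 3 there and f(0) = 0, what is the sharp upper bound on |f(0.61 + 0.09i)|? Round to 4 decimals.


Step 1: g = f/3 maps D -> D with g(0) = 0, so by the Schwarz lemma |g(z)| <= |z|, i.e. |f(z)| <= 3|z|; this is sharp (f(z) = 3z).
Step 2: |z0|^2 = 0.61^2 + 0.09^2 = 0.3802
Step 3: |z0| = sqrt(0.3802) = 0.616604
Step 4: Best bound = 3 * |z0| = 3 * 0.616604 = 1.8498

1.8498


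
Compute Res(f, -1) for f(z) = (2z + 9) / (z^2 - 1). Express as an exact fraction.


Step 1: Q(z) = z^2 - 1 = (z + 1)(z - 1)
Step 2: Q'(z) = 2z
Step 3: Q'(-1) = -2, P(-1) = 7
Step 4: Res = P(-1)/Q'(-1) = 7/(-2) = -7/2

-7/2


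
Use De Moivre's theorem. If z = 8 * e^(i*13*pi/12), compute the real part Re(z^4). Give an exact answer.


Step 1: By De Moivre's theorem, z^4 = 8^4 * e^(i*4*13*pi/12) = 4096 * (cos(13*pi/3) + i*sin(13*pi/3))
Step 2: |z|^4 = 8^4 = 4096
Step 3: Reduce the angle mod 2*pi: 13*pi/3 - 4*pi = pi/3
Step 4: cos(pi/3) = 1/2
Step 5: Re(z^4) = 4096 * 1/2 = 2048

2048


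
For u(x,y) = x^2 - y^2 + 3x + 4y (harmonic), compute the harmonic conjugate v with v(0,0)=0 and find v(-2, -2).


Step 1: v_x = -u_y = 2y - 4
Step 2: v_y = u_x = 2x + 3
Step 3: v = 2xy - 4x + 3y + C
Step 4: v(0,0) = 0 => C = 0
Step 5: v(-2, -2) = 10

10


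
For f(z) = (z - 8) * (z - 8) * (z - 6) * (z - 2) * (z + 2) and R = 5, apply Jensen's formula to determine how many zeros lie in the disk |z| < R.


Jensen's formula: (1/2pi)*integral log|f(Re^it)|dt = log|f(0)| + sum_{|a_k|<R} log(R/|a_k|)
Step 1: f(0) = (-8) * (-8) * (-6) * (-2) * 2 = 1536
Step 2: log|f(0)| = log|8| + log|8| + log|6| + log|2| + log|-2| = 7.3369
Step 3: Zeros inside |z| < 5: 2, -2
Step 4: Jensen sum = log(5/2) + log(5/2) = 1.8326
Step 5: n(R) = number of terms in the Jensen sum = count of zeros inside |z| < 5 = 2

2


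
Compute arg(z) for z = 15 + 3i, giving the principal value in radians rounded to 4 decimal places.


Step 1: z = 15 + 3i
Step 2: arg(z) = atan2(3, 15)
Step 3: arg(z) = 0.1974

0.1974


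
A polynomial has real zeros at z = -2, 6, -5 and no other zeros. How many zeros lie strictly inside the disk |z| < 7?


Step 1: Check each root:
  z = -2: |-2| = 2 < 7
  z = 6: |6| = 6 < 7
  z = -5: |-5| = 5 < 7
Step 2: Count = 3

3


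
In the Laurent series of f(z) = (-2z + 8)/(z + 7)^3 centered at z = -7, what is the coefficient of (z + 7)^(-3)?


Step 1: Write the numerator in powers of (z + 7): -2z + 8 = -2(z + 7) + (-2*(-7) + 8) = -2(z + 7) + 22
Step 2: Divide by (z + 7)^3: f(z) = 22(z + 7)^(-3) - 2(z + 7)^(-2)
Step 3: This finite sum is the Laurent series of f about z = -7.
Step 4: Coefficient of (z + 7)^(-3) = -2*(-7) + 8 = 22

22
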